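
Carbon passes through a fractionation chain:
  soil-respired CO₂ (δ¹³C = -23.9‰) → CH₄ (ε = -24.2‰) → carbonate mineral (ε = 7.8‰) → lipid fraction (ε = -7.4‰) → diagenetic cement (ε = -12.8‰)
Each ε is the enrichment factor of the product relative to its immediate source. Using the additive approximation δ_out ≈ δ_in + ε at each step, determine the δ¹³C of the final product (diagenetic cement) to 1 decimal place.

step 1: δ ≈ -23.9 + (-24.2) = -48.1‰
step 2: δ ≈ -48.1 + (7.8) = -40.3‰
step 3: δ ≈ -40.3 + (-7.4) = -47.7‰
step 4: δ ≈ -47.7 + (-12.8) = -60.5‰

-60.5‰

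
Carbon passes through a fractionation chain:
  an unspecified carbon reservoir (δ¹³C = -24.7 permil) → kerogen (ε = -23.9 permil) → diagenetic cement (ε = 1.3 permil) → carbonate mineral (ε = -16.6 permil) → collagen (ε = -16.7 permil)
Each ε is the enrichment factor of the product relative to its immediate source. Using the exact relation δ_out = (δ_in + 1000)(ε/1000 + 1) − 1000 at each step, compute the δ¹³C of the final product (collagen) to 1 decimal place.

step 1: δ = (-24.70 + 1000)·(-23.9/1000 + 1) − 1000 = -48.01 permil
step 2: δ = (-48.01 + 1000)·(1.3/1000 + 1) − 1000 = -46.77 permil
step 3: δ = (-46.77 + 1000)·(-16.6/1000 + 1) − 1000 = -62.60 permil
step 4: δ = (-62.60 + 1000)·(-16.7/1000 + 1) − 1000 = -78.25 permil

-78.3 permil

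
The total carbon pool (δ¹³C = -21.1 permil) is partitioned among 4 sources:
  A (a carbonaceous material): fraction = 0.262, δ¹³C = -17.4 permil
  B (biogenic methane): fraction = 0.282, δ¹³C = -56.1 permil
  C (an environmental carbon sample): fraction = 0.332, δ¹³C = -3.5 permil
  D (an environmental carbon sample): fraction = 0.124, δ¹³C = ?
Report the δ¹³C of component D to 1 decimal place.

3.6 permil

Isotope mass balance: δ_bulk = Σ fᵢ·δᵢ.
-21.1 = 0.262×(-17.4) + 0.282×(-56.1) + 0.332×(-3.5) + 0.124×δ_D
0.124·δ_D = -21.1 − (-21.541) = 0.441
δ_D = 0.441 / 0.124 = 3.56 permil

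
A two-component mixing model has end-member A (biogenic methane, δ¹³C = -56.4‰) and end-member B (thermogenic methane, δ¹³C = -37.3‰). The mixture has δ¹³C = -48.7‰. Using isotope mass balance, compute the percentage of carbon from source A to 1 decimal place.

δ_mix = f_A·δ_A + (1 − f_A)·δ_B  ⇒  f_A = (δ_mix − δ_B)/(δ_A − δ_B)
f_A = (-48.7 − (-37.3)) / (-56.4 − (-37.3))
f_A = -11.4 / -19.1 = 0.5969

59.7%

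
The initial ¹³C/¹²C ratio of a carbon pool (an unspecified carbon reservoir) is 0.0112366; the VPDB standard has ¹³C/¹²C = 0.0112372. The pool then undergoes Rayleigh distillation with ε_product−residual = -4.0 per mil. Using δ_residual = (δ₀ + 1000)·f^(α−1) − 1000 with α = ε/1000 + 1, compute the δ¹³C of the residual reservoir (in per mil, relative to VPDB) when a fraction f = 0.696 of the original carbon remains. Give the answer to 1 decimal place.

1.4 per mil

δ₀ = (0.0112366/0.0112372 − 1)×1000 = (0.999947 − 1)×1000 = -0.053 per mil
α − 1 = ε/1000 = -0.0040
f^(α−1) = 0.696^(-0.0040) = 1.001451
δ_res = (-0.053 + 1000) × 1.001451 − 1000 = 1001.397 − 1000 = 1.40 per mil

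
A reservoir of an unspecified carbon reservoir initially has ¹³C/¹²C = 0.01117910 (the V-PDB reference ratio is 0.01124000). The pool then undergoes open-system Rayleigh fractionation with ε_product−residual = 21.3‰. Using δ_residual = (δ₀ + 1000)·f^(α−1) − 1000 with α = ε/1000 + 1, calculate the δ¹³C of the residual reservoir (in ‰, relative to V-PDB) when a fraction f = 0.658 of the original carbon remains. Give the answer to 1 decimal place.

δ₀ = (0.01117910/0.01124000 − 1)×1000 = (0.994582 − 1)×1000 = -5.418‰
α − 1 = ε/1000 = 0.0213
f^(α−1) = 0.658^(0.0213) = 0.991124
δ_res = (-5.418 + 1000) × 0.991124 − 1000 = 985.754 − 1000 = -14.25‰

-14.2‰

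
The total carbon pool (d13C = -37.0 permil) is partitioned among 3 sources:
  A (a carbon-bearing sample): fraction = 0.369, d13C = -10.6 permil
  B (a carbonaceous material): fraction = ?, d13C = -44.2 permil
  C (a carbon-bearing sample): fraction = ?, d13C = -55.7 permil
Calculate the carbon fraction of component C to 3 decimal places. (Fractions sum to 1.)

Let f_C and f_B be the unknown fractions; fractions sum to 1 so f_C + f_B = 0.631.
Mass balance: Σ fᵢ·δᵢ = δ_bulk ⇒ f_C·(-55.7) + f_B·(-44.2) = -37.0 − (-3.911) = -33.089
Substitute f_B = 0.631 − f_C:
f_C·(-55.7 − -44.2) = -33.089 − 0.631×(-44.2) = -5.198
f_C = -5.198 / -11.5 = 0.4520

0.452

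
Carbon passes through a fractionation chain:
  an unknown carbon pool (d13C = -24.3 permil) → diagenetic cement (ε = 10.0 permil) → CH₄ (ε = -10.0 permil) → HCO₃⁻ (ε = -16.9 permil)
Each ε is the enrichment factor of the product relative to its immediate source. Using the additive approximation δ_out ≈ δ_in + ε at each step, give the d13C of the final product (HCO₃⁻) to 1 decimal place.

step 1: δ ≈ -24.3 + (10.0) = -14.3 permil
step 2: δ ≈ -14.3 + (-10.0) = -24.3 permil
step 3: δ ≈ -24.3 + (-16.9) = -41.2 permil

-41.2 permil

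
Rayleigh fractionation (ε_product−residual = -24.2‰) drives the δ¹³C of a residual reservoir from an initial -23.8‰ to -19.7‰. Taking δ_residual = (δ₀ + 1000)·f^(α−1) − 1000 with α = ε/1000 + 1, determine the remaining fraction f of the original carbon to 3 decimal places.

0.841

α − 1 = ε/1000 = -0.0242
(δ_res + 1000)/(δ₀ + 1000) = (-19.7 + 1000)/(-23.8 + 1000) = 980.3/976.2 = 1.004200
f = 1.004200^(1/-0.0242) = exp(ln(1.004200)/-0.0242) = exp(0.00419/-0.0242)
f = exp(-0.1732) = 0.8410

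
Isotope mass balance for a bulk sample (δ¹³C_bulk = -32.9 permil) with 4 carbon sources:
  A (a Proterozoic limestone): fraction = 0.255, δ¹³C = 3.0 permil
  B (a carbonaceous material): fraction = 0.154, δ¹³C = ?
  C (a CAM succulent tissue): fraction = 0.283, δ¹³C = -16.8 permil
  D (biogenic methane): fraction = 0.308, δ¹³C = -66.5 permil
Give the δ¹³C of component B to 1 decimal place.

Isotope mass balance: δ_bulk = Σ fᵢ·δᵢ.
-32.9 = 0.255×(3.0) + 0.154×δ_B + 0.283×(-16.8) + 0.308×(-66.5)
0.154·δ_B = -32.9 − (-24.471) = -8.429
δ_B = -8.429 / 0.154 = -54.73 permil

-54.7 permil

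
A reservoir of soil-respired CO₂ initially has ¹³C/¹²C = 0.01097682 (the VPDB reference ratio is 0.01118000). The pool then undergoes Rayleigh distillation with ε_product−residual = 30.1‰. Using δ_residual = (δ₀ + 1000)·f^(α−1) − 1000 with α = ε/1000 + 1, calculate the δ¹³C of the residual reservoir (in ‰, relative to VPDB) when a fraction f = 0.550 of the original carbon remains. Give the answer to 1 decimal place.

δ₀ = (0.01097682/0.01118000 − 1)×1000 = (0.981826 − 1)×1000 = -18.174‰
α − 1 = ε/1000 = 0.0301
f^(α−1) = 0.550^(0.0301) = 0.982166
δ_res = (-18.174 + 1000) × 0.982166 − 1000 = 964.317 − 1000 = -35.68‰

-35.7‰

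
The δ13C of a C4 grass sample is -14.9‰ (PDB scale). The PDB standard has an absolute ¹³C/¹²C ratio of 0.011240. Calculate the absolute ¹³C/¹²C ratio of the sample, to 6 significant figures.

0.0110725

R_sample = R_standard × (δ13C/1000 + 1)
R_sample = 0.011240 × (-14.9/1000 + 1) = 0.011240 × 0.985100
R_sample = 0.0110725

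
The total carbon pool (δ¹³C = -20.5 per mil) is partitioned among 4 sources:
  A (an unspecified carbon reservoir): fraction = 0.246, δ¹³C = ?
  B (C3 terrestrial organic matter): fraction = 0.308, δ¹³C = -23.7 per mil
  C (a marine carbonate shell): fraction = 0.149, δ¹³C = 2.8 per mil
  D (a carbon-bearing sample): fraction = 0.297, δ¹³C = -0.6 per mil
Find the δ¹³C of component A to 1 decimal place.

-54.6 per mil

Isotope mass balance: δ_bulk = Σ fᵢ·δᵢ.
-20.5 = 0.246×δ_A + 0.308×(-23.7) + 0.149×(2.8) + 0.297×(-0.6)
0.246·δ_A = -20.5 − (-7.061) = -13.439
δ_A = -13.439 / 0.246 = -54.63 per mil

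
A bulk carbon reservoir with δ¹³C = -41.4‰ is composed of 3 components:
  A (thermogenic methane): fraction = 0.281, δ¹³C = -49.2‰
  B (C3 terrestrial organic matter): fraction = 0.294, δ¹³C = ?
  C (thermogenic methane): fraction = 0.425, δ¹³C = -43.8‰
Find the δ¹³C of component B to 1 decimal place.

Isotope mass balance: δ_bulk = Σ fᵢ·δᵢ.
-41.4 = 0.281×(-49.2) + 0.294×δ_B + 0.425×(-43.8)
0.294·δ_B = -41.4 − (-32.440) = -8.960
δ_B = -8.960 / 0.294 = -30.48‰

-30.5‰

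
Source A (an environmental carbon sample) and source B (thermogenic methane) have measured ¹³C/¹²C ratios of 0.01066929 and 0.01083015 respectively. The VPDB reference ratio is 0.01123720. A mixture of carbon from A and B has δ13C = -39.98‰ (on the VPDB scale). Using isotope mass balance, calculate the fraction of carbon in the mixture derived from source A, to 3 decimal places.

δ_A = (0.01066929/0.01123720 − 1)×1000 = (0.949462 − 1)×1000 = -50.538‰
δ_B = (0.01083015/0.01123720 − 1)×1000 = (0.963777 − 1)×1000 = -36.223‰
f_A = (δ_mix − δ_B)/(δ_A − δ_B) = (-39.98 − (-36.223))/(-50.538 − (-36.223))
f_A = -3.757 / -14.315 = 0.2624

0.262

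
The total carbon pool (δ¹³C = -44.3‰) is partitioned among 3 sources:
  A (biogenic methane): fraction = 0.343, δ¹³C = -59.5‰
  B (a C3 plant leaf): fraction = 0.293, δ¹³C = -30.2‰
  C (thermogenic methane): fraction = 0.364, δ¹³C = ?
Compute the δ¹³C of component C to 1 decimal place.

-41.3‰

Isotope mass balance: δ_bulk = Σ fᵢ·δᵢ.
-44.3 = 0.343×(-59.5) + 0.293×(-30.2) + 0.364×δ_C
0.364·δ_C = -44.3 − (-29.257) = -15.043
δ_C = -15.043 / 0.364 = -41.33‰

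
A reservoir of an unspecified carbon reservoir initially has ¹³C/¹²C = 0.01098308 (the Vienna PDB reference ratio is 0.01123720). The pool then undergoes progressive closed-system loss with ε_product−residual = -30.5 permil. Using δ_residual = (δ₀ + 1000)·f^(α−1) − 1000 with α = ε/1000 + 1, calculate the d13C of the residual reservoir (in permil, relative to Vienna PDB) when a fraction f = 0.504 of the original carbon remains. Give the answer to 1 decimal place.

-2.0 permil

δ₀ = (0.01098308/0.01123720 − 1)×1000 = (0.977386 − 1)×1000 = -22.614 permil
α − 1 = ε/1000 = -0.0305
f^(α−1) = 0.504^(-0.0305) = 1.021118
δ_res = (-22.614 + 1000) × 1.021118 − 1000 = 998.026 − 1000 = -1.97 permil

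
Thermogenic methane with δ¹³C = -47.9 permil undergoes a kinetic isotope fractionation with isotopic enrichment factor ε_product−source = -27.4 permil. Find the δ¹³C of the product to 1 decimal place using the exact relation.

To first order, δ_product ≈ δ_source + ε = -75.3 permil.
Exactly, δ_product = (δ_source + 1000)·(ε/1000 + 1) − 1000.
δ_product = (-47.9 + 1000) × (-27.4/1000 + 1) − 1000
δ_product = -73.99 permil

-74.0 permil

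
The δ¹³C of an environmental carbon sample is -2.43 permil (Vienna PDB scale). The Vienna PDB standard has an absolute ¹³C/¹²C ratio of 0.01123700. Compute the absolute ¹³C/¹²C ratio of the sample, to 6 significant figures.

R_sample = R_standard × (δ¹³C/1000 + 1)
R_sample = 0.01123700 × (-2.43/1000 + 1) = 0.01123700 × 0.997570
R_sample = 0.0112097

0.0112097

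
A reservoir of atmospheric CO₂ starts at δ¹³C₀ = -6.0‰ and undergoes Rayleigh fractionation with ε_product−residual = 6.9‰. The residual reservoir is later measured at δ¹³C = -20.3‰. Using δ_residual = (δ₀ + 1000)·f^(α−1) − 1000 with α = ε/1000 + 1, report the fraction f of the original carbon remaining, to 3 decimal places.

α − 1 = ε/1000 = 0.0069
(δ_res + 1000)/(δ₀ + 1000) = (-20.3 + 1000)/(-6.0 + 1000) = 979.7/994.0 = 0.985614
f = 0.985614^(1/0.0069) = exp(ln(0.985614)/0.0069) = exp(-0.01449/0.0069)
f = exp(-2.1001) = 0.1224

0.122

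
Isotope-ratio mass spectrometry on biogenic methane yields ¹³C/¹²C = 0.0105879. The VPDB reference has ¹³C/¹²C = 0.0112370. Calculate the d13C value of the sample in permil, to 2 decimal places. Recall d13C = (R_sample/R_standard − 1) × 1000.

d13C = (R_sample / R_standard − 1) × 1000
R_sample / R_standard = 0.0105879 / 0.0112370 = 0.942235
d13C = (0.942235 − 1) × 1000 = -57.765 permil

-57.76 permil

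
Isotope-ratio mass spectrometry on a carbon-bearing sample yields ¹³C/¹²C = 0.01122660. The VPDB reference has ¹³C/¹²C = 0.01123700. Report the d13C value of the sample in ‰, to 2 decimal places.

d13C = (R_sample / R_standard − 1) × 1000
R_sample / R_standard = 0.01122660 / 0.01123700 = 0.999074
d13C = (0.999074 − 1) × 1000 = -0.926‰

-0.93‰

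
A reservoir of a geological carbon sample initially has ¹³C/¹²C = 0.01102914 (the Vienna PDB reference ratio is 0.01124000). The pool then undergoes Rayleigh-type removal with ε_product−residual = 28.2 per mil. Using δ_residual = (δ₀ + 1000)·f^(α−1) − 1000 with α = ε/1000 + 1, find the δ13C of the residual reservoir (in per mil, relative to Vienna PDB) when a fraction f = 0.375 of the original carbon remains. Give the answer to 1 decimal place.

-45.5 per mil

δ₀ = (0.01102914/0.01124000 − 1)×1000 = (0.981240 − 1)×1000 = -18.760 per mil
α − 1 = ε/1000 = 0.0282
f^(α−1) = 0.375^(0.0282) = 0.972720
δ_res = (-18.760 + 1000) × 0.972720 − 1000 = 954.472 − 1000 = -45.53 per mil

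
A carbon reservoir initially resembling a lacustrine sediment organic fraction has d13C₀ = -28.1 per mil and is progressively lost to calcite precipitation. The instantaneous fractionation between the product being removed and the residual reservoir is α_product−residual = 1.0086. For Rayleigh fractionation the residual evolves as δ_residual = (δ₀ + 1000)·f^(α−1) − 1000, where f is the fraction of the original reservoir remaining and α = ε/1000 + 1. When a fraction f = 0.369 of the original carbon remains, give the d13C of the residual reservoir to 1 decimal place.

Rayleigh residual: δ_res = (δ₀ + 1000)·f^(α−1) − 1000
α − 1 = 0.00860
f^(α−1) = 0.369^(0.00860) = 0.991463
δ_res = (-28.1 + 1000) × 0.991463 − 1000 = 963.603 − 1000 = -36.40 per mil

-36.4 per mil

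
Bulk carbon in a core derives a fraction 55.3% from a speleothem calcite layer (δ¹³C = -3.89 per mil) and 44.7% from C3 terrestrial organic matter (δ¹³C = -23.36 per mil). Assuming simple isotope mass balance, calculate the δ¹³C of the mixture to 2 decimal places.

δ_mix = f_A·δ_A + f_B·δ_B
δ_mix = 0.553 × (-3.89) + 0.447 × (-23.36)
δ_mix = -2.151 + -10.442 = -12.593 per mil

-12.59 per mil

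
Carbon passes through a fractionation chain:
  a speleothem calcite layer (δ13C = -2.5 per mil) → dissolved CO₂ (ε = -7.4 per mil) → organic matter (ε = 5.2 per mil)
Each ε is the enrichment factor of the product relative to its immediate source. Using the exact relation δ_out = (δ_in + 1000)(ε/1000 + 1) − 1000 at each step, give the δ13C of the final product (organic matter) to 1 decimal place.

step 1: δ = (-2.50 + 1000)·(-7.4/1000 + 1) − 1000 = -9.88 per mil
step 2: δ = (-9.88 + 1000)·(5.2/1000 + 1) − 1000 = -4.73 per mil

-4.7 per mil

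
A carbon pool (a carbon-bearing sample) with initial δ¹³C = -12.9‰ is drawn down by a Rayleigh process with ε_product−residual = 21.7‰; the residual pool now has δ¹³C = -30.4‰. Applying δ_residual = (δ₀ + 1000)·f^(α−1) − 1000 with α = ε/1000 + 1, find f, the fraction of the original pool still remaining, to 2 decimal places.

0.44

α − 1 = ε/1000 = 0.0217
(δ_res + 1000)/(δ₀ + 1000) = (-30.4 + 1000)/(-12.9 + 1000) = 969.6/987.1 = 0.982271
f = 0.982271^(1/0.0217) = exp(ln(0.982271)/0.0217) = exp(-0.01789/0.0217)
f = exp(-0.8243) = 0.4385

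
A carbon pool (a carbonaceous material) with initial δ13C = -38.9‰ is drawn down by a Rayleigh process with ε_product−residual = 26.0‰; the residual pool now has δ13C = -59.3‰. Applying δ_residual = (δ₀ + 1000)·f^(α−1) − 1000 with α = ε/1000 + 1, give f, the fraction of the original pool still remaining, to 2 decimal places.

0.44

α − 1 = ε/1000 = 0.0260
(δ_res + 1000)/(δ₀ + 1000) = (-59.3 + 1000)/(-38.9 + 1000) = 940.7/961.1 = 0.978774
f = 0.978774^(1/0.0260) = exp(ln(0.978774)/0.0260) = exp(-0.02145/0.0260)
f = exp(-0.8252) = 0.4382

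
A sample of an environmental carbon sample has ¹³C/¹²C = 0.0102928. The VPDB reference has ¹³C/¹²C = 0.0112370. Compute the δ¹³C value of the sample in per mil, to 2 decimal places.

-84.03 per mil

δ¹³C = (R_sample / R_standard − 1) × 1000
R_sample / R_standard = 0.0102928 / 0.0112370 = 0.915974
δ¹³C = (0.915974 − 1) × 1000 = -84.026 per mil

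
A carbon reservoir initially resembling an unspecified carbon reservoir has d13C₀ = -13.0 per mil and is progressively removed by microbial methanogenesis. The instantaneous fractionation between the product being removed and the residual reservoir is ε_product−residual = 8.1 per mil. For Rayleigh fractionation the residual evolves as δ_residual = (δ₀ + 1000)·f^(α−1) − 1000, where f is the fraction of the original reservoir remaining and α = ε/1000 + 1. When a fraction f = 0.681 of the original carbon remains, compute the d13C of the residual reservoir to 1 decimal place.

-16.1 per mil

Rayleigh residual: δ_res = (δ₀ + 1000)·f^(α−1) − 1000
α = ε/1000 + 1 = 1.00810, so α − 1 = 0.00810
f^(α−1) = 0.681^(0.00810) = 0.996893
δ_res = (-13.0 + 1000) × 0.996893 − 1000 = 983.933 − 1000 = -16.07 per mil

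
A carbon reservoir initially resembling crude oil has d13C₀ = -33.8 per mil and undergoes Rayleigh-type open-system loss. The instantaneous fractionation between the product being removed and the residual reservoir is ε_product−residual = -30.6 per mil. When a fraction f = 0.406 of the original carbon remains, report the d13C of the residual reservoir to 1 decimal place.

-6.8 per mil

Rayleigh residual: δ_res = (δ₀ + 1000)·f^(α−1) − 1000
α = ε/1000 + 1 = 0.96940, so α − 1 = -0.03060
f^(α−1) = 0.406^(-0.03060) = 1.027967
δ_res = (-33.8 + 1000) × 1.027967 − 1000 = 993.222 − 1000 = -6.78 per mil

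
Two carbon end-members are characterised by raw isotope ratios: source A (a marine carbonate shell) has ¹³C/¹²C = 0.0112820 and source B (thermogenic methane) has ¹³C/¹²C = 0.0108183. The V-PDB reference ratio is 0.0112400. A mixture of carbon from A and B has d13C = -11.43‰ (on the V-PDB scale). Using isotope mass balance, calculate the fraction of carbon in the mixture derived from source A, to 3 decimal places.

0.632

δ_A = (0.0112820/0.0112400 − 1)×1000 = (1.003737 − 1)×1000 = 3.737‰
δ_B = (0.0108183/0.0112400 − 1)×1000 = (0.962482 − 1)×1000 = -37.518‰
f_A = (δ_mix − δ_B)/(δ_A − δ_B) = (-11.43 − (-37.518))/(3.737 − (-37.518))
f_A = 26.088 / 41.254 = 0.6324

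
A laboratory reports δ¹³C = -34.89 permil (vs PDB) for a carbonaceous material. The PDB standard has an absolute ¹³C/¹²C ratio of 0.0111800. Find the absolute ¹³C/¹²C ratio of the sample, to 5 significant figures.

R_sample = R_standard × (δ¹³C/1000 + 1)
R_sample = 0.0111800 × (-34.89/1000 + 1) = 0.0111800 × 0.965110
R_sample = 0.0107899

0.010790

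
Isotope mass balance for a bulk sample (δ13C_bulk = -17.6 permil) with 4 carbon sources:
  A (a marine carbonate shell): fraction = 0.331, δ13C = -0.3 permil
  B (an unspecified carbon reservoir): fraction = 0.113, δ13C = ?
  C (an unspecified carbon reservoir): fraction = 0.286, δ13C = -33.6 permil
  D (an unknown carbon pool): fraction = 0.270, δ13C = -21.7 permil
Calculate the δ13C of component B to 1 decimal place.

-18.0 permil

Isotope mass balance: δ_bulk = Σ fᵢ·δᵢ.
-17.6 = 0.331×(-0.3) + 0.113×δ_B + 0.286×(-33.6) + 0.270×(-21.7)
0.113·δ_B = -17.6 − (-15.568) = -2.032
δ_B = -2.032 / 0.113 = -17.98 permil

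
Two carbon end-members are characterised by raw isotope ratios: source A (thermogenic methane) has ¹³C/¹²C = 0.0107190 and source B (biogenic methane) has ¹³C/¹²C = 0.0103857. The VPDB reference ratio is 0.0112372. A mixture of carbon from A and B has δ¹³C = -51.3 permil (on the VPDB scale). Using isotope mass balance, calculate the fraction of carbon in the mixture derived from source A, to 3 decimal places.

δ_A = (0.0107190/0.0112372 − 1)×1000 = (0.953885 − 1)×1000 = -46.115 permil
δ_B = (0.0103857/0.0112372 − 1)×1000 = (0.924225 − 1)×1000 = -75.775 permil
f_A = (δ_mix − δ_B)/(δ_A − δ_B) = (-51.3 − (-75.775))/(-46.115 − (-75.775))
f_A = 24.475 / 29.660 = 0.8252

0.825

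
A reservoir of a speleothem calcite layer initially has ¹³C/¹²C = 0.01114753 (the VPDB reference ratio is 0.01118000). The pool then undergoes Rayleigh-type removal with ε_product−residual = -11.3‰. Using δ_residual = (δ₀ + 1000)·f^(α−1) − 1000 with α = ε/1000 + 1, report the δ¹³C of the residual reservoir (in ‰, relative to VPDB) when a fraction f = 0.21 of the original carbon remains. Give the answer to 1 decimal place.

14.8‰

δ₀ = (0.01114753/0.01118000 − 1)×1000 = (0.997096 − 1)×1000 = -2.904‰
α − 1 = ε/1000 = -0.0113
f^(α−1) = 0.21^(-0.0113) = 1.017792
δ_res = (-2.904 + 1000) × 1.017792 − 1000 = 1014.836 − 1000 = 14.84‰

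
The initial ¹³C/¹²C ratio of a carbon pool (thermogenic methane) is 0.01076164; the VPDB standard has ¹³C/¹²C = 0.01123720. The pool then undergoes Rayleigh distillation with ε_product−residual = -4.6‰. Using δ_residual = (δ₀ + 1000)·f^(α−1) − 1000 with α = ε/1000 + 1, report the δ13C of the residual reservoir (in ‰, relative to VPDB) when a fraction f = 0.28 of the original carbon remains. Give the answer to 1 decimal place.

δ₀ = (0.01076164/0.01123720 − 1)×1000 = (0.957680 − 1)×1000 = -42.320‰
α − 1 = ε/1000 = -0.0046
f^(α−1) = 0.28^(-0.0046) = 1.005873
δ_res = (-42.320 + 1000) × 1.005873 − 1000 = 963.304 − 1000 = -36.70‰

-36.7‰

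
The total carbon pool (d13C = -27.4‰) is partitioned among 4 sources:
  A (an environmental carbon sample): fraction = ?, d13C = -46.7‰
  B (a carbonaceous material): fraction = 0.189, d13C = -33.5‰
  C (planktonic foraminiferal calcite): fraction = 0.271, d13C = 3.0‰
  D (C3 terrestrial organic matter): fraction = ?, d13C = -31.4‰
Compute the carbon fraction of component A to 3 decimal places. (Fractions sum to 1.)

Let f_A and f_D be the unknown fractions; fractions sum to 1 so f_A + f_D = 0.540.
Mass balance: Σ fᵢ·δᵢ = δ_bulk ⇒ f_A·(-46.7) + f_D·(-31.4) = -27.4 − (-5.519) = -21.881
Substitute f_D = 0.540 − f_A:
f_A·(-46.7 − -31.4) = -21.881 − 0.540×(-31.4) = -4.925
f_A = -4.925 / -15.3 = 0.3219

0.322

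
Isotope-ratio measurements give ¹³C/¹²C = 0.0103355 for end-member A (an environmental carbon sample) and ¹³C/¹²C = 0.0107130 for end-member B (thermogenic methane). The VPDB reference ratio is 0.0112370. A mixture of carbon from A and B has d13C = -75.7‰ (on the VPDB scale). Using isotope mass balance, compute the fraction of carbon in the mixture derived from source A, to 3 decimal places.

0.865

δ_A = (0.0103355/0.0112370 − 1)×1000 = (0.919774 − 1)×1000 = -80.226‰
δ_B = (0.0107130/0.0112370 − 1)×1000 = (0.953368 − 1)×1000 = -46.632‰
f_A = (δ_mix − δ_B)/(δ_A − δ_B) = (-75.7 − (-46.632))/(-80.226 − (-46.632))
f_A = -29.068 / -33.594 = 0.8653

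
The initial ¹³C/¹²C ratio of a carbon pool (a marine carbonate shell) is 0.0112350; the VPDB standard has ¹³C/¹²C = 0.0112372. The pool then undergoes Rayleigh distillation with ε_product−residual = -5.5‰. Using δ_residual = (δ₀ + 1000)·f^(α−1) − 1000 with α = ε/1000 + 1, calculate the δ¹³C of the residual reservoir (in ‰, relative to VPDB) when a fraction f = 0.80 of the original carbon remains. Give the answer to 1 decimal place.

1.0‰

δ₀ = (0.0112350/0.0112372 − 1)×1000 = (0.999804 − 1)×1000 = -0.196‰
α − 1 = ε/1000 = -0.0055
f^(α−1) = 0.80^(-0.0055) = 1.001228
δ_res = (-0.196 + 1000) × 1.001228 − 1000 = 1001.032 − 1000 = 1.03‰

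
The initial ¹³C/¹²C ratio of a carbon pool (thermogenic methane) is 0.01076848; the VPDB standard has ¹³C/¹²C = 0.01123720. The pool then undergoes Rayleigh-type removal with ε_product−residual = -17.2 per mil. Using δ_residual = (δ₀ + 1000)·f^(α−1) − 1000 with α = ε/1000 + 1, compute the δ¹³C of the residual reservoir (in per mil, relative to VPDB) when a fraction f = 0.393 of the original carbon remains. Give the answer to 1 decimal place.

-26.2 per mil

δ₀ = (0.01076848/0.01123720 − 1)×1000 = (0.958289 − 1)×1000 = -41.711 per mil
α − 1 = ε/1000 = -0.0172
f^(α−1) = 0.393^(-0.0172) = 1.016194
δ_res = (-41.711 + 1000) × 1.016194 − 1000 = 973.807 − 1000 = -26.19 per mil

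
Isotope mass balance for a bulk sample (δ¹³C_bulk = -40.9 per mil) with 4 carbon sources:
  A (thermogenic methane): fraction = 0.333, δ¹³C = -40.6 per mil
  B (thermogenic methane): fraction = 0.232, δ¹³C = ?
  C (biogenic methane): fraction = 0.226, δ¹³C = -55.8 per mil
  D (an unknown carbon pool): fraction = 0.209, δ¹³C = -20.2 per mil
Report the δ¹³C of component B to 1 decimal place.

Isotope mass balance: δ_bulk = Σ fᵢ·δᵢ.
-40.9 = 0.333×(-40.6) + 0.232×δ_B + 0.226×(-55.8) + 0.209×(-20.2)
0.232·δ_B = -40.9 − (-30.352) = -10.548
δ_B = -10.548 / 0.232 = -45.46 per mil

-45.5 per mil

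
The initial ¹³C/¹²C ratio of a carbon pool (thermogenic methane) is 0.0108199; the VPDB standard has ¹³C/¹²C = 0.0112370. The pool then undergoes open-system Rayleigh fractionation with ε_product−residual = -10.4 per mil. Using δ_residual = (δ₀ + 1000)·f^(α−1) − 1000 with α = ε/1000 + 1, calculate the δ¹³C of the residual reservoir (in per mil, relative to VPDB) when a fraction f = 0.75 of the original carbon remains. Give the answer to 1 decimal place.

δ₀ = (0.0108199/0.0112370 − 1)×1000 = (0.962882 − 1)×1000 = -37.118 per mil
α − 1 = ε/1000 = -0.0104
f^(α−1) = 0.75^(-0.0104) = 1.002996
δ_res = (-37.118 + 1000) × 1.002996 − 1000 = 965.767 − 1000 = -34.23 per mil

-34.2 per mil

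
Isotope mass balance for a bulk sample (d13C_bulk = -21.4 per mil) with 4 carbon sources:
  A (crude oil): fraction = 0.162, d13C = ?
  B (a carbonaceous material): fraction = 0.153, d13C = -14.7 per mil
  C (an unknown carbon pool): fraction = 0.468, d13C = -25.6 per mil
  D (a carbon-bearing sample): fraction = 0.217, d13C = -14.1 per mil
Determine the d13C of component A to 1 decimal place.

Isotope mass balance: δ_bulk = Σ fᵢ·δᵢ.
-21.4 = 0.162×δ_A + 0.153×(-14.7) + 0.468×(-25.6) + 0.217×(-14.1)
0.162·δ_A = -21.4 − (-17.290) = -4.110
δ_A = -4.110 / 0.162 = -25.37 per mil

-25.4 per mil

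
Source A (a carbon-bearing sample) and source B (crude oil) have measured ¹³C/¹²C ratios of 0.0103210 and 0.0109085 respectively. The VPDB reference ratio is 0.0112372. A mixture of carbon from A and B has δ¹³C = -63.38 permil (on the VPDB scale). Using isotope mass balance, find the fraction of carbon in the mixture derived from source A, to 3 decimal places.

δ_A = (0.0103210/0.0112372 − 1)×1000 = (0.918467 − 1)×1000 = -81.533 permil
δ_B = (0.0109085/0.0112372 − 1)×1000 = (0.970749 − 1)×1000 = -29.251 permil
f_A = (δ_mix − δ_B)/(δ_A − δ_B) = (-63.38 − (-29.251))/(-81.533 − (-29.251))
f_A = -34.129 / -52.282 = 0.6528

0.653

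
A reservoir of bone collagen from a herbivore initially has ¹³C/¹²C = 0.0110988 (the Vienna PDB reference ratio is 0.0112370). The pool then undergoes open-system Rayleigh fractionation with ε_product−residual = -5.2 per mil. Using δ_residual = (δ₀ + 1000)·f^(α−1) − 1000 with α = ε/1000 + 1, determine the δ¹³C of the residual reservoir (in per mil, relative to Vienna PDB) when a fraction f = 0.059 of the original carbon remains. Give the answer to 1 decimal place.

δ₀ = (0.0110988/0.0112370 − 1)×1000 = (0.987701 − 1)×1000 = -12.299 per mil
α − 1 = ε/1000 = -0.0052
f^(α−1) = 0.059^(-0.0052) = 1.014826
δ_res = (-12.299 + 1000) × 1.014826 − 1000 = 1002.345 − 1000 = 2.34 per mil

2.3 per mil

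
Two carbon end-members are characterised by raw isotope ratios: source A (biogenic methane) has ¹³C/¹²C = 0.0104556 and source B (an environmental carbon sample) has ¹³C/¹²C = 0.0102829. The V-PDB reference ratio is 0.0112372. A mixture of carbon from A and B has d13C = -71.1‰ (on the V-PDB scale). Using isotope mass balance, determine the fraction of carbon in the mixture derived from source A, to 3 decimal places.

δ_A = (0.0104556/0.0112372 − 1)×1000 = (0.930445 − 1)×1000 = -69.555‰
δ_B = (0.0102829/0.0112372 − 1)×1000 = (0.915077 − 1)×1000 = -84.923‰
f_A = (δ_mix − δ_B)/(δ_A − δ_B) = (-71.1 − (-84.923))/(-69.555 − (-84.923))
f_A = 13.823 / 15.369 = 0.8995

0.899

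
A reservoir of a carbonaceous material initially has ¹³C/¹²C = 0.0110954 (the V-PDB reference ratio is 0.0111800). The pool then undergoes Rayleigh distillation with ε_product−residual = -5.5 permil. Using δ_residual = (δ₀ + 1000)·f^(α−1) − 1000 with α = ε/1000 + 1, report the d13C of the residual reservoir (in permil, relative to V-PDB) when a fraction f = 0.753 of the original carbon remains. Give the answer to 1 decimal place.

-6.0 permil

δ₀ = (0.0110954/0.0111800 − 1)×1000 = (0.992433 − 1)×1000 = -7.567 permil
α − 1 = ε/1000 = -0.0055
f^(α−1) = 0.753^(-0.0055) = 1.001562
δ_res = (-7.567 + 1000) × 1.001562 − 1000 = 993.983 − 1000 = -6.02 permil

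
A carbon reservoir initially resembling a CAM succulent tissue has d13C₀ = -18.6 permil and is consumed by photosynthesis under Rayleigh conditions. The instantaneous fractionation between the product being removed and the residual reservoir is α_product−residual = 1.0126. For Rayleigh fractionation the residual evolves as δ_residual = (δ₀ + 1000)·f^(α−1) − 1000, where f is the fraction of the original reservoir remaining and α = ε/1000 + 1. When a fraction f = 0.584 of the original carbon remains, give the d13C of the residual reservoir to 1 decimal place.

Rayleigh residual: δ_res = (δ₀ + 1000)·f^(α−1) − 1000
α − 1 = 0.01260
f^(α−1) = 0.584^(0.01260) = 0.993246
δ_res = (-18.6 + 1000) × 0.993246 − 1000 = 974.772 − 1000 = -25.23 permil

-25.2 permil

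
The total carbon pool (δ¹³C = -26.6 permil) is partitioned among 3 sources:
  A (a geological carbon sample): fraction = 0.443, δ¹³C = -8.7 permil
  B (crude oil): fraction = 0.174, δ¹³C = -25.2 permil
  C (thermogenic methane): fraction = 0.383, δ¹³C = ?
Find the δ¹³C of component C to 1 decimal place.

-47.9 permil

Isotope mass balance: δ_bulk = Σ fᵢ·δᵢ.
-26.6 = 0.443×(-8.7) + 0.174×(-25.2) + 0.383×δ_C
0.383·δ_C = -26.6 − (-8.239) = -18.361
δ_C = -18.361 / 0.383 = -47.94 permil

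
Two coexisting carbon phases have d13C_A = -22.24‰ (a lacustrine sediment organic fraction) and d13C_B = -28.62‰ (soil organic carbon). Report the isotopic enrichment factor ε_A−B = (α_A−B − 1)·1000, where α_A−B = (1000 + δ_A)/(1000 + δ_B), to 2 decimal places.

α_A−B = (1000 + -22.24) / (1000 + -28.62) = 977.76 / 971.38 = 1.006568
ε_A−B = (1.006568 − 1) × 1000 = 6.568‰
(The approximation ε ≈ δ_A − δ_B would give 6.38‰.)

6.57‰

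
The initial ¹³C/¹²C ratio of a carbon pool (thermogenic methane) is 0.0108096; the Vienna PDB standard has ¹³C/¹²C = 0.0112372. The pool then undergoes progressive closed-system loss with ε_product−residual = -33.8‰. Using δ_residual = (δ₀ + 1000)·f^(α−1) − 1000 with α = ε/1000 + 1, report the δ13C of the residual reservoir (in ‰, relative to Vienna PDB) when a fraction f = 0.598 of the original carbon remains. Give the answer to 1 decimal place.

δ₀ = (0.0108096/0.0112372 − 1)×1000 = (0.961948 − 1)×1000 = -38.052‰
α − 1 = ε/1000 = -0.0338
f^(α−1) = 0.598^(-0.0338) = 1.017531
δ_res = (-38.052 + 1000) × 1.017531 − 1000 = 978.811 − 1000 = -21.19‰

-21.2‰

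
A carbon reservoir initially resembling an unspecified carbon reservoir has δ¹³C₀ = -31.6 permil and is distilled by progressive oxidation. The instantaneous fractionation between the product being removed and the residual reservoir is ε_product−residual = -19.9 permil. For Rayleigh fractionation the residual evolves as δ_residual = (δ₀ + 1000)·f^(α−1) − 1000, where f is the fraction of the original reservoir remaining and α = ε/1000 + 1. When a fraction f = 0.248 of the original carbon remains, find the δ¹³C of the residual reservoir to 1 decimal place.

-4.4 permil

Rayleigh residual: δ_res = (δ₀ + 1000)·f^(α−1) − 1000
α = ε/1000 + 1 = 0.98010, so α − 1 = -0.01990
f^(α−1) = 0.248^(-0.01990) = 1.028136
δ_res = (-31.6 + 1000) × 1.028136 − 1000 = 995.647 − 1000 = -4.35 permil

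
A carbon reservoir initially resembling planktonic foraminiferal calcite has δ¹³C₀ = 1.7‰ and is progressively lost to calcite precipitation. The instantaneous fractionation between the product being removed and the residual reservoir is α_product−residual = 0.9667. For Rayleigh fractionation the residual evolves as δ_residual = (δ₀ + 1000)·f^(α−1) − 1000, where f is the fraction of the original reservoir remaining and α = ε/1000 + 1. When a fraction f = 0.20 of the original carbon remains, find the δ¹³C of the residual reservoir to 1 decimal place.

56.9‰

Rayleigh residual: δ_res = (δ₀ + 1000)·f^(α−1) − 1000
α − 1 = -0.03330
f^(α−1) = 0.20^(-0.03330) = 1.055056
δ_res = (1.7 + 1000) × 1.055056 − 1000 = 1056.850 − 1000 = 56.85‰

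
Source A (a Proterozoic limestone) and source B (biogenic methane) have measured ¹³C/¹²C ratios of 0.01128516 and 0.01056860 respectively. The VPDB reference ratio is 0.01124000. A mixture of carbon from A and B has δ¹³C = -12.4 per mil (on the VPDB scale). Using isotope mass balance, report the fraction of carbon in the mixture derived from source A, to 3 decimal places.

δ_A = (0.01128516/0.01124000 − 1)×1000 = (1.004018 − 1)×1000 = 4.018 per mil
δ_B = (0.01056860/0.01124000 − 1)×1000 = (0.940267 − 1)×1000 = -59.733 per mil
f_A = (δ_mix − δ_B)/(δ_A − δ_B) = (-12.4 − (-59.733))/(4.018 − (-59.733))
f_A = 47.333 / 63.751 = 0.7425

0.742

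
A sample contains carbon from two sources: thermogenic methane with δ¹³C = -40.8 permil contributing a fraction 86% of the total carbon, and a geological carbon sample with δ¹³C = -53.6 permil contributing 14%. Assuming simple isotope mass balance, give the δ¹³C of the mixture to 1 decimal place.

δ_mix = f_A·δ_A + f_B·δ_B
δ_mix = 0.86 × (-40.8) + 0.14 × (-53.6)
δ_mix = -35.09 + -7.50 = -42.59 permil

-42.6 permil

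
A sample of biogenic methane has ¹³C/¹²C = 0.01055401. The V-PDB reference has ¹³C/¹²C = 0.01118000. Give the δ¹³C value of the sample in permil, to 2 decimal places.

-55.99 permil

δ¹³C = (R_sample / R_standard − 1) × 1000
R_sample / R_standard = 0.01055401 / 0.01118000 = 0.944008
δ¹³C = (0.944008 − 1) × 1000 = -55.992 permil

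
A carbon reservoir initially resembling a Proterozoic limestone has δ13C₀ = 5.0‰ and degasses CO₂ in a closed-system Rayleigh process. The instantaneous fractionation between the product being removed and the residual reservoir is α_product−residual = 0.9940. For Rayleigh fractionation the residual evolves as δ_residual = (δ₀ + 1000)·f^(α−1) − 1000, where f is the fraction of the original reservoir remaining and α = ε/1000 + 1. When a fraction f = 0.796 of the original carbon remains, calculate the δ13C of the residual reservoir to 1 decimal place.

6.4‰

Rayleigh residual: δ_res = (δ₀ + 1000)·f^(α−1) − 1000
α − 1 = -0.00600
f^(α−1) = 0.796^(-0.00600) = 1.001370
δ_res = (5.0 + 1000) × 1.001370 − 1000 = 1006.377 − 1000 = 6.38‰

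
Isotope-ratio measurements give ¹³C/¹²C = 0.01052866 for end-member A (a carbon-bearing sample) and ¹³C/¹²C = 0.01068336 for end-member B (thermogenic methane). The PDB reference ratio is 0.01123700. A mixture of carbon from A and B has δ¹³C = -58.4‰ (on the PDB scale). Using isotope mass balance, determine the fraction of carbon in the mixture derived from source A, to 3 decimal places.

δ_A = (0.01052866/0.01123700 − 1)×1000 = (0.936964 − 1)×1000 = -63.036‰
δ_B = (0.01068336/0.01123700 − 1)×1000 = (0.950731 − 1)×1000 = -49.269‰
f_A = (δ_mix − δ_B)/(δ_A − δ_B) = (-58.4 − (-49.269))/(-63.036 − (-49.269))
f_A = -9.131 / -13.767 = 0.6632

0.663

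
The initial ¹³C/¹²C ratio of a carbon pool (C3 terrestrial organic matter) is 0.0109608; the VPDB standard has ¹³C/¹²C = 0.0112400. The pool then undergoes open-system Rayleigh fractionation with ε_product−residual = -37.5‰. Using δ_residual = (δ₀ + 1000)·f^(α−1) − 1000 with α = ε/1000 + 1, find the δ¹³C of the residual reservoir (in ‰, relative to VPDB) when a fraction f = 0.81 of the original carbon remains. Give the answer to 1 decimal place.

δ₀ = (0.0109608/0.0112400 − 1)×1000 = (0.975160 − 1)×1000 = -24.840‰
α − 1 = ε/1000 = -0.0375
f^(α−1) = 0.81^(-0.0375) = 1.007933
δ_res = (-24.840 + 1000) × 1.007933 − 1000 = 982.896 − 1000 = -17.10‰

-17.1‰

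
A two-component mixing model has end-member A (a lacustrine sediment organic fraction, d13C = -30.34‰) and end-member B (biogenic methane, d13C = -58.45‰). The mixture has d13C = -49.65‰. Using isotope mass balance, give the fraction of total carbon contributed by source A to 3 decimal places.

δ_mix = f_A·δ_A + (1 − f_A)·δ_B  ⇒  f_A = (δ_mix − δ_B)/(δ_A − δ_B)
f_A = (-49.65 − (-58.45)) / (-30.34 − (-58.45))
f_A = 8.80 / 28.11 = 0.3131

0.313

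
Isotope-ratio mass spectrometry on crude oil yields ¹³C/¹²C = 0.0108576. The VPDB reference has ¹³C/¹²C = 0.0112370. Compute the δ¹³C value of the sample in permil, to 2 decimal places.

-33.76 permil

δ¹³C = (R_sample / R_standard − 1) × 1000
R_sample / R_standard = 0.0108576 / 0.0112370 = 0.966237
δ¹³C = (0.966237 − 1) × 1000 = -33.763 permil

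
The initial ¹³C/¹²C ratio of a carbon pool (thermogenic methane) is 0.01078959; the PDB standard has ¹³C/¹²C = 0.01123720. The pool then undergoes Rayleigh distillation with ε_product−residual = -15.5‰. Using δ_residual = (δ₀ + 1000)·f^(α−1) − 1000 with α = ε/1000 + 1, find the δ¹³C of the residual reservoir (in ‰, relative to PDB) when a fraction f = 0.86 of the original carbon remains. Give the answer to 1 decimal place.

δ₀ = (0.01078959/0.01123720 − 1)×1000 = (0.960167 − 1)×1000 = -39.833‰
α − 1 = ε/1000 = -0.0155
f^(α−1) = 0.86^(-0.0155) = 1.002340
δ_res = (-39.833 + 1000) × 1.002340 − 1000 = 962.414 − 1000 = -37.59‰

-37.6‰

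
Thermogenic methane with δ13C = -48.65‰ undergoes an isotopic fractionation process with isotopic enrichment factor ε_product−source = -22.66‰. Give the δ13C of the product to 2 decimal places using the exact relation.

To first order, δ_product ≈ δ_source + ε = -71.31‰.
Exactly, δ_product = (δ_source + 1000)·(ε/1000 + 1) − 1000.
δ_product = (-48.65 + 1000) × (-22.66/1000 + 1) − 1000
δ_product = -70.208‰

-70.21‰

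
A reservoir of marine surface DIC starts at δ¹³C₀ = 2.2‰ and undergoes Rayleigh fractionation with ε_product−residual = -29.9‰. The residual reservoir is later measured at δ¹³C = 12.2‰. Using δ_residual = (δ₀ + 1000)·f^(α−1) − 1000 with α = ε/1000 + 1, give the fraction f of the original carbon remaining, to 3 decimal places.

α − 1 = ε/1000 = -0.0299
(δ_res + 1000)/(δ₀ + 1000) = (12.2 + 1000)/(2.2 + 1000) = 1012.2/1002.2 = 1.009978
f = 1.009978^(1/-0.0299) = exp(ln(1.009978)/-0.0299) = exp(0.00993/-0.0299)
f = exp(-0.3321) = 0.7174

0.717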